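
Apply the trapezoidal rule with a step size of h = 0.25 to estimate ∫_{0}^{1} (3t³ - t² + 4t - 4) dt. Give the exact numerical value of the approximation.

h = (1 − 0)/4 = 0.25.
Nodes t₀,…,t₄ = 0, 0.25, 0.5, 0.75, 1.
f(t) = 3t³ - t² + 4t - 4: f₀=-4, f₁=-3.015625, f₂=-1.875, f₃=-0.296875, f₄=2.
(h/2)·[f₀ + 2f₁ + 2f₂ + 2f₃ + f₄] = 0.125·(-12.375) = -1.546875.

-1.546875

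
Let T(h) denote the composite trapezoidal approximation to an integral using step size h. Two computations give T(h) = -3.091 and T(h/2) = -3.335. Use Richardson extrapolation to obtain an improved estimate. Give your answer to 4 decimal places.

R = (4·T(h/2) − T(h)) / 3 = (4·(-3.335) − (-3.091))/3 = (-10.249)/3 = -3.4163.

-3.4163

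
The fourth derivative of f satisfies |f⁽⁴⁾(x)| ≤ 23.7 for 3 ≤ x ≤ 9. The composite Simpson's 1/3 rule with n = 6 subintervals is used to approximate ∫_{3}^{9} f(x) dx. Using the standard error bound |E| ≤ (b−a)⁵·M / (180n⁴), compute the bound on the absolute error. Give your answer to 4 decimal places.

|E| ≤ (6)⁵·23.7 / (180·6⁴) = 184291.2/233280 = 0.7900.

0.7900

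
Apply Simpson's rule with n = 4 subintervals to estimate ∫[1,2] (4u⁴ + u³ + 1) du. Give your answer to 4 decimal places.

h = (2 − 1)/4 = 0.25.
Nodes u₀,…,u₄ = 1, 1.25, 1.5, 1.75, 2.
f(u) = 4u⁴ + u³ + 1: f₀=6, f₁=12.71875, f₂=24.625, f₃=43.875, f₄=73.
(h/3)·[f₀ + 4f₁ + 2f₂ + 4f₃ + f₄] = 0.083333·(354.625) = 29.5521.

29.5521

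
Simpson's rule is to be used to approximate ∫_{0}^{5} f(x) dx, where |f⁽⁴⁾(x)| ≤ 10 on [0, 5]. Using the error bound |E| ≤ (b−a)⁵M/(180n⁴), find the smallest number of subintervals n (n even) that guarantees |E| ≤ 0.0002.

Need 31250/(180n⁴) ≤ 0.0002.
n⁴ ≥ 31250/(180·0.0002) = 868056 ⇒ n ≥ 30.5237, so the smallest even n is 32. (n must be even for Simpson's rule.)

32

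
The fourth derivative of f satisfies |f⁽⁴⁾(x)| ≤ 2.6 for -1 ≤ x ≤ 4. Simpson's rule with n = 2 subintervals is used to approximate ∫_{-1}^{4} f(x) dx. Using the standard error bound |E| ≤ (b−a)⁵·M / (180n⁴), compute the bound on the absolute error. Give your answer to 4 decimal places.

2.8212

|E| ≤ (5)⁵·2.6 / (180·2⁴) = 8125/2880 = 2.8212.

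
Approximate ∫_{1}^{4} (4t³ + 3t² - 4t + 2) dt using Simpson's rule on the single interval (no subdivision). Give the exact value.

294

S = (b−a)/6 · [f(1) + 4f(2.5) + f(4)] = 0.5·[5 + 4·73.25 + 290] = 294.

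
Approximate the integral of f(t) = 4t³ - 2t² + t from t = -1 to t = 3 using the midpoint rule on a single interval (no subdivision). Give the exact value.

12

M = (b−a)·f(1) = 4·(3) = 12.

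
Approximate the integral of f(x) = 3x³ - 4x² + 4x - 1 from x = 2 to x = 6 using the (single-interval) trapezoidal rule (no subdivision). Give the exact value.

1084

T = (b−a)/2 · [f(2) + f(6)] = 2·[15 + 527] = 1084.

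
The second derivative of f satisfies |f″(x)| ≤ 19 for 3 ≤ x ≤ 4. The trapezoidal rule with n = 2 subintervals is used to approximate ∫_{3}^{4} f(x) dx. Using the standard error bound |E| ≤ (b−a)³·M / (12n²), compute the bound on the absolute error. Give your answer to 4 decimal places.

0.3958

|E| ≤ (1)³·19 / (12·2²) = 19/48 = 0.3958.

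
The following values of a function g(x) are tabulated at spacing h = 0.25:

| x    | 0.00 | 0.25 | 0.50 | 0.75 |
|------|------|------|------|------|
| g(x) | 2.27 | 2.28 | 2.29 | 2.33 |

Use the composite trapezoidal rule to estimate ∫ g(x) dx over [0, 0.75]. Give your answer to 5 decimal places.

1.71750

h = 0.25, n = 3.
(h/2)·[y₀ + 2y₁ + 2y₂ + y₃] = 0.125·(13.74) = 1.71750.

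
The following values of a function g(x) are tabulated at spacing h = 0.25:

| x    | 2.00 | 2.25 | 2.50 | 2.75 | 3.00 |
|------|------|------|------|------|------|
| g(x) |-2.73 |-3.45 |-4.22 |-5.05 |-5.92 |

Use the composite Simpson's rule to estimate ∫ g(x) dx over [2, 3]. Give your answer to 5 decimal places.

-4.25750

h = 0.25, n = 4.
(h/3)·[y₀ + 4y₁ + 2y₂ + 4y₃ + y₄] = 0.083333·(-51.09) = -4.25750.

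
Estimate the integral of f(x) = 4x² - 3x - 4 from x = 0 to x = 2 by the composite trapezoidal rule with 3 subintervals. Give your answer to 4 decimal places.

h = (2 − 0)/3 = 0.666667.
Nodes x₀,…,x₃ = 0, 0.666667, 1.333333, 2.
f(x) = 4x² - 3x - 4: f₀=-4, f₁=-4.222222, f₂=-0.888889, f₃=6.
(h/2)·[f₀ + 2f₁ + 2f₂ + f₃] = 0.333333·(-8.222222) = -2.7407.

-2.7407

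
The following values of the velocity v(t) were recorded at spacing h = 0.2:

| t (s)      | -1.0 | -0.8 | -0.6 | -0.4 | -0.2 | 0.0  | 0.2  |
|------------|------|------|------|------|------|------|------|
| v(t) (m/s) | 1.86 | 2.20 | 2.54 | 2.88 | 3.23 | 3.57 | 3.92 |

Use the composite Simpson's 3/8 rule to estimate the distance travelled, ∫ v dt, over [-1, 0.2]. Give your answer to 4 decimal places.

3.4620

h = 0.2, n = 6.
(3h/8)·[y₀ + 3y₁ + 3y₂ + 2y₃ + 3y₄ + 3y₅ + y₆] = 0.075·(46.16) = 3.4620.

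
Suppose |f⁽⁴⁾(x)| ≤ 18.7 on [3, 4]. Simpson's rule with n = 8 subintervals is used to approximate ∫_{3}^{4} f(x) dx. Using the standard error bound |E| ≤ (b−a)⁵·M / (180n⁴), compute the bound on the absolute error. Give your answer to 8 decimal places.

0.00002536

|E| ≤ (1)⁵·18.7 / (180·8⁴) = 18.7/737280 = 0.00002536.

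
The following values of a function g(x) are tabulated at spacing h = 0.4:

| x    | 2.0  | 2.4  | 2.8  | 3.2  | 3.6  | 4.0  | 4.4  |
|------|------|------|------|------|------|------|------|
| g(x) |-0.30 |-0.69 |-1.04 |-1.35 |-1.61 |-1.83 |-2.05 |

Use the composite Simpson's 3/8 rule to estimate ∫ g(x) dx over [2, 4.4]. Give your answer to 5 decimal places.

h = 0.4, n = 6.
(3h/8)·[y₀ + 3y₁ + 3y₂ + 2y₃ + 3y₄ + 3y₅ + y₆] = 0.15·(-20.56) = -3.08400.

-3.08400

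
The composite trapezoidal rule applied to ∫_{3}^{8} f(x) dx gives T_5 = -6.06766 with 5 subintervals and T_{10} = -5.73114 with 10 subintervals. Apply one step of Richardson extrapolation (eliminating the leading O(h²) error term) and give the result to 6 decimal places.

R = (4·T_{10} − T_5) / 3 = (4·(-5.73114) − (-6.06766))/3 = (-16.85690)/3 = -5.618967.

-5.618967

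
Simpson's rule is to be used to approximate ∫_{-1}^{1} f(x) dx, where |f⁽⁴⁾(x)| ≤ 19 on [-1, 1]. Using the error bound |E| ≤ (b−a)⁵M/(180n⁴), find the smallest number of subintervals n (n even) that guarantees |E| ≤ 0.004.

Need 608/(180n⁴) ≤ 0.004.
n⁴ ≥ 608/(180·0.004) = 844.444 ⇒ n ≥ 5.3907, so the smallest even n is 6. (n must be even for Simpson's rule.)

6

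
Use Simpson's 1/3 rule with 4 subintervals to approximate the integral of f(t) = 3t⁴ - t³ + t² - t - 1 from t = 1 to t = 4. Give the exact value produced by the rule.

h = (4 − 1)/4 = 0.75.
Nodes t₀,…,t₄ = 1, 1.75, 2.5, 3.25, 4.
f(t) = 3t⁴ - t³ + t² - t - 1: f₀=1, f₁=23.08984375, f₂=104.3125, f₃=306.68359375, f₄=715.
(h/3)·[f₀ + 4f₁ + 2f₂ + 4f₃ + f₄] = 0.25·(2243.71875) = 560.9296875.

560.9296875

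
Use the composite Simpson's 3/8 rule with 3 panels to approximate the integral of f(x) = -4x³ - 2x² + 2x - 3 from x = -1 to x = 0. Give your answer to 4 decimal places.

-3.6667

h = (0 − (-1))/3 = 0.333333.
Nodes x₀,…,x₃ = -1, -0.666667, -0.333333, 0.
f(x) = -4x³ - 2x² + 2x - 3: f₀=-3, f₁=-4.037037, f₂=-3.740741, f₃=-3.
(3h/8)·[f₀ + 3f₁ + 3f₂ + f₃] = 0.125·(-29.333333) = -3.6667.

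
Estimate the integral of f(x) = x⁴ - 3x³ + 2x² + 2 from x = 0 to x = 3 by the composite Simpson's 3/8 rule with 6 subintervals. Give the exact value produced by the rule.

11.90625

h = (3 − 0)/6 = 0.5.
Nodes x₀,…,x₆ = 0, 0.5, 1, 1.5, 2, 2.5, 3.
f(x) = x⁴ - 3x³ + 2x² + 2: f₀=2, f₁=2.1875, f₂=2, f₃=1.4375, f₄=2, f₅=6.6875, f₆=20.
(3h/8)·[f₀ + 3f₁ + 3f₂ + 2f₃ + 3f₄ + 3f₅ + f₆] = 0.1875·(63.5) = 11.90625.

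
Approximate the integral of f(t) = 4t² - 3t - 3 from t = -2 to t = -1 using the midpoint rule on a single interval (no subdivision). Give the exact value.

10.5

M = (b−a)·f(-1.5) = 1·(10.5) = 10.5.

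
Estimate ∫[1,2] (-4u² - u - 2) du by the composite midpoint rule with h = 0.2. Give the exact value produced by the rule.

h = (2 − 1)/5 = 0.2.
Midpoints m₁,…,m₅ = 1.1, 1.3, 1.5, 1.7, 1.9.
f(m₁)=-7.94, f(m₂)=-10.06, f(m₃)=-12.5, f(m₄)=-15.26, f(m₅)=-18.34.
h·[f(m₁) + f(m₂) + f(m₃) + f(m₄) + f(m₅)] = 0.2·(-64.1) = -12.82.

-12.82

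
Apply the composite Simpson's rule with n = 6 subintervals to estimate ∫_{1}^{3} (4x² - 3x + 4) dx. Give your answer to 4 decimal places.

h = (3 − 1)/6 = 0.333333.
Nodes x₀,…,x₆ = 1, 1.333333, 1.666667, 2, 2.333333, 2.666667, 3.
f(x) = 4x² - 3x + 4: f₀=5, f₁=7.111111, f₂=10.111111, f₃=14, f₄=18.777778, f₅=24.444444, f₆=31.
(h/3)·[f₀ + 4f₁ + 2f₂ + 4f₃ + 2f₄ + 4f₅ + f₆] = 0.111111·(276) = 30.6667.

30.6667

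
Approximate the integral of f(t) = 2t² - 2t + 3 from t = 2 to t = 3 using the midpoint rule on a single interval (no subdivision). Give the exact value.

M = (b−a)·f(2.5) = 1·(10.5) = 10.5.

10.5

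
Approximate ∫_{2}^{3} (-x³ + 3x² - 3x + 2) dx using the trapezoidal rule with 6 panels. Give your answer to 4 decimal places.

h = (3 − 2)/6 = 0.166667.
Nodes x₀,…,x₆ = 2, 2.166667, 2.333333, 2.5, 2.666667, 2.833333, 3.
f(x) = -x³ + 3x² - 3x + 2: f₀=0, f₁=-0.587963, f₂=-1.370370, f₃=-2.375, f₄=-3.629630, f₅=-5.162037, f₆=-7.
(h/2)·[f₀ + 2f₁ + 2f₂ + 2f₃ + 2f₄ + 2f₅ + f₆] = 0.083333·(-33.25) = -2.7708.

-2.7708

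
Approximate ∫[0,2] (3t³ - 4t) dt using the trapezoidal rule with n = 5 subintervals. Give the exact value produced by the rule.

4.48

h = (2 − 0)/5 = 0.4.
Nodes t₀,…,t₅ = 0, 0.4, 0.8, 1.2, 1.6, 2.
f(t) = 3t³ - 4t: f₀=0, f₁=-1.408, f₂=-1.664, f₃=0.384, f₄=5.888, f₅=16.
(h/2)·[f₀ + 2f₁ + 2f₂ + 2f₃ + 2f₄ + f₅] = 0.2·(22.4) = 4.48.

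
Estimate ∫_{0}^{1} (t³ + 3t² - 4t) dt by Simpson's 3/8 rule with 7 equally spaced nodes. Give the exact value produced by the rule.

h = (1 − 0)/6 = 0.166667.
Nodes t₀,…,t₆ = 0, 0.166667, 0.333333, 0.5, 0.666667, 0.833333, 1.
f(t) = t³ + 3t² - 4t: f₀=0, f₁=-0.578704, f₂=-0.962963, f₃=-1.125, f₄=-1.037037, f₅=-0.671296, f₆=0.
(3h/8)·[f₀ + 3f₁ + 3f₂ + 2f₃ + 3f₄ + 3f₅ + f₆] = 0.0625·(-12) = -0.75.

-0.75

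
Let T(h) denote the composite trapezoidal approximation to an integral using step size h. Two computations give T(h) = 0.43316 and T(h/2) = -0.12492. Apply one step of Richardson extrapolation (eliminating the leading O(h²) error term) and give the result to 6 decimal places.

-0.310947

R = (4·T(h/2) − T(h)) / 3 = (4·(-0.12492) − 0.43316)/3 = (-0.93284)/3 = -0.310947.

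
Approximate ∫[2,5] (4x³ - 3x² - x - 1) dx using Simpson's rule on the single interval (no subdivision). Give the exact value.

478.5

S = (b−a)/6 · [f(2) + 4f(3.5) + f(5)] = 0.5·[17 + 4·130.25 + 419] = 478.5.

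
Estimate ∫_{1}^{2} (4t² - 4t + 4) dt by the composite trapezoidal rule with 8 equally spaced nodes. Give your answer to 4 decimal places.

h = (2 − 1)/7 = 0.142857.
Nodes t₀,…,t₇ = 1, 1.142857, 1.285714, 1.428571, 1.571429, 1.714286, 1.857143, 2.
f(t) = 4t² - 4t + 4: f₀=4, f₁=4.653061, f₂=5.469388, f₃=6.448980, f₄=7.591837, f₅=8.897959, f₆=10.367347, f₇=12.
(h/2)·[f₀ + 2f₁ + 2f₂ + 2f₃ + 2f₄ + 2f₅ + 2f₆ + f₇] = 0.071429·(102.857143) = 7.3469.

7.3469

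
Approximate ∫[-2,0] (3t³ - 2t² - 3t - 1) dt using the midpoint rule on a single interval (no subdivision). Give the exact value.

M = (b−a)·f(-1) = 2·(-3) = -6.

-6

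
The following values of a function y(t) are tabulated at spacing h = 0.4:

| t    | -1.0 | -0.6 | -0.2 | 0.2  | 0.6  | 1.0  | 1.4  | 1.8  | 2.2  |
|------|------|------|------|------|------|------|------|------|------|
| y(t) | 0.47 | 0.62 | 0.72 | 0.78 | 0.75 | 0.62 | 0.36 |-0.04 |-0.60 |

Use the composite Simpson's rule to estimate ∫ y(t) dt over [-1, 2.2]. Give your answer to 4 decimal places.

h = 0.4, n = 8.
(h/3)·[y₀ + 4y₁ + 2y₂ + 4y₃ + 2y₄ + 4y₅ + 2y₆ + 4y₇ + y₈] = 0.133333·(11.45) = 1.5267.

1.5267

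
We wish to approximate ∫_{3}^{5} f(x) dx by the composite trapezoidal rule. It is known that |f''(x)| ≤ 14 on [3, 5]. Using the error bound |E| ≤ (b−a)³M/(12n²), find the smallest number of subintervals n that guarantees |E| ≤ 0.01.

Need 112/(12n²) ≤ 0.01.
n² ≥ 112/(12·0.01) = 933.333 ⇒ n ≥ 30.5505, so the smallest n is 31.

31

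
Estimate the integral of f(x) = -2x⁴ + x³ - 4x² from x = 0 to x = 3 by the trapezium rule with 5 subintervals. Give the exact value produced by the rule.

-119.31408

h = (3 − 0)/5 = 0.6.
Nodes x₀,…,x₅ = 0, 0.6, 1.2, 1.8, 2.4, 3.
f(x) = -2x⁴ + x³ - 4x²: f₀=0, f₁=-1.4832, f₂=-8.1792, f₃=-28.1232, f₄=-75.5712, f₅=-171.
(h/2)·[f₀ + 2f₁ + 2f₂ + 2f₃ + 2f₄ + f₅] = 0.3·(-397.7136) = -119.31408.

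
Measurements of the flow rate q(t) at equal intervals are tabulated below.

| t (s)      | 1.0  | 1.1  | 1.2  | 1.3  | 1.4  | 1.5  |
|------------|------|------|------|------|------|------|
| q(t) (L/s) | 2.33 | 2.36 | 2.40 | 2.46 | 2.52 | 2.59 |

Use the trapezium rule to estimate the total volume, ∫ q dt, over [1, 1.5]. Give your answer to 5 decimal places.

h = 0.1, n = 5.
(h/2)·[y₀ + 2y₁ + 2y₂ + 2y₃ + 2y₄ + y₅] = 0.05·(24.40) = 1.22000.

1.22000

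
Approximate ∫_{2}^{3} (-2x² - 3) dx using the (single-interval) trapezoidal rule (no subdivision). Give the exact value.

T = (b−a)/2 · [f(2) + f(3)] = 0.5·[(-11) + (-21)] = -16.

-16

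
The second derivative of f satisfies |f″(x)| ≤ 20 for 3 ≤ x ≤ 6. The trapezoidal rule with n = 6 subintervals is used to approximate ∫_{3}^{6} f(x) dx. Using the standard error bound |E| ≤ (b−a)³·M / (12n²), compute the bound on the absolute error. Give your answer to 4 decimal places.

|E| ≤ (3)³·20 / (12·6²) = 540/432 = 1.2500.

1.2500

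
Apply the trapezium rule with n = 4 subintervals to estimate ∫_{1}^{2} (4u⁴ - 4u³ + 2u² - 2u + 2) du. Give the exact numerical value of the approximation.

h = (2 − 1)/4 = 0.25.
Nodes u₀,…,u₄ = 1, 1.25, 1.5, 1.75, 2.
f(u) = 4u⁴ - 4u³ + 2u² - 2u + 2: f₀=2, f₁=4.578125, f₂=10.25, f₃=20.703125, f₄=38.
(h/2)·[f₀ + 2f₁ + 2f₂ + 2f₃ + f₄] = 0.125·(111.0625) = 13.8828125.

13.8828125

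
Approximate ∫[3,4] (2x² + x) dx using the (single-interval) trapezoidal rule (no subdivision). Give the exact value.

T = (b−a)/2 · [f(3) + f(4)] = 0.5·[21 + 36] = 28.5.

28.5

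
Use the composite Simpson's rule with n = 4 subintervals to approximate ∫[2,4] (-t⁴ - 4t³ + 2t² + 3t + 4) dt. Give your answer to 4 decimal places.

h = (4 − 2)/4 = 0.5.
Nodes t₀,…,t₄ = 2, 2.5, 3, 3.5, 4.
f(t) = -t⁴ - 4t³ + 2t² + 3t + 4: f₀=-30, f₁=-77.5625, f₂=-158, f₃=-282.5625, f₄=-464.
(h/3)·[f₀ + 4f₁ + 2f₂ + 4f₃ + f₄] = 0.166667·(-2250.5) = -375.0833.

-375.0833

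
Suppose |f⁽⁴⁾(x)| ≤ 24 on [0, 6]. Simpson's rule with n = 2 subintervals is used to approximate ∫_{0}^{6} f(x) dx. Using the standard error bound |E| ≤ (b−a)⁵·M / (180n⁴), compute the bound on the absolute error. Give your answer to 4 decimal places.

64.8000

|E| ≤ (6)⁵·24 / (180·2⁴) = 186624/2880 = 64.8000.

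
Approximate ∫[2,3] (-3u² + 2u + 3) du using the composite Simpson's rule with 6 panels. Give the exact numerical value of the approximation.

-11

h = (3 − 2)/6 = 0.166667.
Nodes u₀,…,u₆ = 2, 2.166667, 2.333333, 2.5, 2.666667, 2.833333, 3.
f(u) = -3u² + 2u + 3: f₀=-5, f₁=-6.75, f₂=-8.666667, f₃=-10.75, f₄=-13, f₅=-15.416667, f₆=-18.
(h/3)·[f₀ + 4f₁ + 2f₂ + 4f₃ + 2f₄ + 4f₅ + f₆] = 0.055556·(-198) = -11.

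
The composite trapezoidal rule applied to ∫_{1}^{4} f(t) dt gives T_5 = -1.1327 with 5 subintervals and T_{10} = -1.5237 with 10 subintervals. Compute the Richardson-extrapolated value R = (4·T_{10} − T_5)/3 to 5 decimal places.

-1.65403

R = (4·T_{10} − T_5) / 3 = (4·(-1.5237) − (-1.1327))/3 = (-4.9621)/3 = -1.65403.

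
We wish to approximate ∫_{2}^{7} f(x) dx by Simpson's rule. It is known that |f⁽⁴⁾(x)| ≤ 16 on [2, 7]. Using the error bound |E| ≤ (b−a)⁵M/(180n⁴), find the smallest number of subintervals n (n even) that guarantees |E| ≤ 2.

4

Need 50000/(180n⁴) ≤ 2.
n⁴ ≥ 50000/(180·2) = 138.889 ⇒ n ≥ 3.4329, so the smallest even n is 4. (n must be even for Simpson's rule.)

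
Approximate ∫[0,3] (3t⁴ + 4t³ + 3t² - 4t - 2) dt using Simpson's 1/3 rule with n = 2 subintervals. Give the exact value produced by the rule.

235.875

h = (3 − 0)/2 = 1.5.
Nodes t₀,…,t₂ = 0, 1.5, 3.
f(t) = 3t⁴ + 4t³ + 3t² - 4t - 2: f₀=-2, f₁=27.4375, f₂=364.
(h/3)·[f₀ + 4f₁ + f₂] = 0.5·(471.75) = 235.875.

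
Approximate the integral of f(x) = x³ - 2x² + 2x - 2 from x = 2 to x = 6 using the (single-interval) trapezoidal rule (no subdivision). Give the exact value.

312

T = (b−a)/2 · [f(2) + f(6)] = 2·[2 + 154] = 312.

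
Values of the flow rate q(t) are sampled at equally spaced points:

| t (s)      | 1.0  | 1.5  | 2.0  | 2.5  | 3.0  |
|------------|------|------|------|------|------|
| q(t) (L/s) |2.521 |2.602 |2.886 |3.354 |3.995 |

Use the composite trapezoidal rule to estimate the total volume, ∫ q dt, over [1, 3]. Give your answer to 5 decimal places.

h = 0.5, n = 4.
(h/2)·[y₀ + 2y₁ + 2y₂ + 2y₃ + y₄] = 0.25·(24.200) = 6.05000.

6.05000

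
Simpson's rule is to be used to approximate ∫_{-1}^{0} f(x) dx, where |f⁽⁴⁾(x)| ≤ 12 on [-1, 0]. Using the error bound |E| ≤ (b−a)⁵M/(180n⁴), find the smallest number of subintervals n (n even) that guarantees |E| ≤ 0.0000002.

Need 12/(180n⁴) ≤ 0.0000002.
n⁴ ≥ 12/(180·0.0000002) = 333333 ⇒ n ≥ 24.0281, so the smallest even n is 26. (n must be even for Simpson's rule.)

26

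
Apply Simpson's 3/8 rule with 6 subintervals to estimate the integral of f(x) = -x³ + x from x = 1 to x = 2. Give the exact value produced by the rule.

h = (2 − 1)/6 = 0.166667.
Nodes x₀,…,x₆ = 1, 1.166667, 1.333333, 1.5, 1.666667, 1.833333, 2.
f(x) = -x³ + x: f₀=0, f₁=-0.421296, f₂=-1.037037, f₃=-1.875, f₄=-2.962963, f₅=-4.328704, f₆=-6.
(3h/8)·[f₀ + 3f₁ + 3f₂ + 2f₃ + 3f₄ + 3f₅ + f₆] = 0.0625·(-36) = -2.25.

-2.25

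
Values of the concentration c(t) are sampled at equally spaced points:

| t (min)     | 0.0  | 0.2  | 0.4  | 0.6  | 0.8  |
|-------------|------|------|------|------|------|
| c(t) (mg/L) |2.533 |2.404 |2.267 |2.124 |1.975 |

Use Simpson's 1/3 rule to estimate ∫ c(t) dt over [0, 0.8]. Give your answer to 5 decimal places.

h = 0.2, n = 4.
(h/3)·[y₀ + 4y₁ + 2y₂ + 4y₃ + y₄] = 0.066667·(27.154) = 1.81027.

1.81027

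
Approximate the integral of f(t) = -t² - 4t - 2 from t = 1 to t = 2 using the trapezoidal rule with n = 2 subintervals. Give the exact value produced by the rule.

-10.375

h = (2 − 1)/2 = 0.5.
Nodes t₀,…,t₂ = 1, 1.5, 2.
f(t) = -t² - 4t - 2: f₀=-7, f₁=-10.25, f₂=-14.
(h/2)·[f₀ + 2f₁ + f₂] = 0.25·(-41.5) = -10.375.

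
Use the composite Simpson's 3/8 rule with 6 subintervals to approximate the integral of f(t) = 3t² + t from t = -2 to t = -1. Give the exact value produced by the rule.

h = (-1 − (-2))/6 = 0.166667.
Nodes t₀,…,t₆ = -2, -1.833333, -1.666667, -1.5, -1.333333, -1.166667, -1.
f(t) = 3t² + t: f₀=10, f₁=8.25, f₂=6.666667, f₃=5.25, f₄=4, f₅=2.916667, f₆=2.
(3h/8)·[f₀ + 3f₁ + 3f₂ + 2f₃ + 3f₄ + 3f₅ + f₆] = 0.0625·(88) = 5.5.

5.5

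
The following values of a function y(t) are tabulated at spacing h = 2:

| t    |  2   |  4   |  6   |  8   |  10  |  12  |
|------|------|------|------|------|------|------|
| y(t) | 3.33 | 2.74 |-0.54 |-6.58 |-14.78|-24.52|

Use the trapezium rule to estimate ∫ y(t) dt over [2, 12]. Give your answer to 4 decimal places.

h = 2, n = 5.
(h/2)·[y₀ + 2y₁ + 2y₂ + 2y₃ + 2y₄ + y₅] = 1·(-59.51) = -59.5100.

-59.5100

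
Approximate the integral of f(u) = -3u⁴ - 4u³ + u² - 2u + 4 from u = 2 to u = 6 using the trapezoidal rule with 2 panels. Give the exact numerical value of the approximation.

h = (6 − 2)/2 = 2.
Nodes u₀,…,u₂ = 2, 4, 6.
f(u) = -3u⁴ - 4u³ + u² - 2u + 4: f₀=-76, f₁=-1012, f₂=-4724.
(h/2)·[f₀ + 2f₁ + f₂] = 1·(-6824) = -6824.

-6824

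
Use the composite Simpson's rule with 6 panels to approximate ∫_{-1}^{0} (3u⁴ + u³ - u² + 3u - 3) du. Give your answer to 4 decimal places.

-4.4830

h = (0 − (-1))/6 = 0.166667.
Nodes u₀,…,u₆ = -1, -0.833333, -0.666667, -0.5, -0.333333, -0.166667, 0.
f(u) = 3u⁴ + u³ - u² + 3u - 3: f₀=-5, f₁=-5.326389, f₂=-5.148148, f₃=-4.6875, f₄=-4.111111, f₅=-3.530093, f₆=-3.
(h/3)·[f₀ + 4f₁ + 2f₂ + 4f₃ + 2f₄ + 4f₅ + f₆] = 0.055556·(-80.694444) = -4.4830.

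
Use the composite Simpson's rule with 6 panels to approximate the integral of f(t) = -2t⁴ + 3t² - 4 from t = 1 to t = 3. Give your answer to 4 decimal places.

-78.8066

h = (3 − 1)/6 = 0.333333.
Nodes t₀,…,t₆ = 1, 1.333333, 1.666667, 2, 2.333333, 2.666667, 3.
f(t) = -2t⁴ + 3t² - 4: f₀=-3, f₁=-4.987654, f₂=-11.098765, f₃=-24, f₄=-46.950617, f₅=-83.802469, f₆=-139.
(h/3)·[f₀ + 4f₁ + 2f₂ + 4f₃ + 2f₄ + 4f₅ + f₆] = 0.111111·(-709.259259) = -78.8066.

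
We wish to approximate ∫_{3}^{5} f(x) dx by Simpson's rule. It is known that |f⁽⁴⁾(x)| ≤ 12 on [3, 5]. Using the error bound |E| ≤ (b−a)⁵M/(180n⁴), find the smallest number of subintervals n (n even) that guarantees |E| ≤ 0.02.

4

Need 384/(180n⁴) ≤ 0.02.
n⁴ ≥ 384/(180·0.02) = 106.667 ⇒ n ≥ 3.2137, so the smallest even n is 4. (n must be even for Simpson's rule.)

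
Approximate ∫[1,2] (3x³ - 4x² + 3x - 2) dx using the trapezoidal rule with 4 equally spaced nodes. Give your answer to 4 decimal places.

h = (2 − 1)/3 = 0.333333.
Nodes x₀,…,x₃ = 1, 1.333333, 1.666667, 2.
f(x) = 3x³ - 4x² + 3x - 2: f₀=0, f₁=2, f₂=5.777778, f₃=12.
(h/2)·[f₀ + 2f₁ + 2f₂ + f₃] = 0.166667·(27.555556) = 4.5926.

4.5926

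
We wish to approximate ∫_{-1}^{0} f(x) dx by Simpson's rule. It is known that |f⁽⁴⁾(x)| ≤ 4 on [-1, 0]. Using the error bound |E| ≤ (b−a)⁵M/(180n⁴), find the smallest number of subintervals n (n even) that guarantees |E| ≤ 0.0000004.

16

Need 4/(180n⁴) ≤ 0.0000004.
n⁴ ≥ 4/(180·0.0000004) = 55555.6 ⇒ n ≥ 15.3526, so the smallest even n is 16. (n must be even for Simpson's rule.)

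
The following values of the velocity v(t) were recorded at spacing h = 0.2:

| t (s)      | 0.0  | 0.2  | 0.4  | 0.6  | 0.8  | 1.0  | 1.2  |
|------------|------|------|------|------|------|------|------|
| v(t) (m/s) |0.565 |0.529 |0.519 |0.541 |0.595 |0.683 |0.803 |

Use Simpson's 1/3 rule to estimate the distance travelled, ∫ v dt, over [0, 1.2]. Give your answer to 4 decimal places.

h = 0.2, n = 6.
(h/3)·[y₀ + 4y₁ + 2y₂ + 4y₃ + 2y₄ + 4y₅ + y₆] = 0.066667·(10.608) = 0.7072.

0.7072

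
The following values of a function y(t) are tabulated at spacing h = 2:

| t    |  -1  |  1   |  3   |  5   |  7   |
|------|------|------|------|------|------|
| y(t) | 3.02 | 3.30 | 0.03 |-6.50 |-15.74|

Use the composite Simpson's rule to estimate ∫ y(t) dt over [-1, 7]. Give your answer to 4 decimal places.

h = 2, n = 4.
(h/3)·[y₀ + 4y₁ + 2y₂ + 4y₃ + y₄] = 0.666667·(-25.46) = -16.9733.

-16.9733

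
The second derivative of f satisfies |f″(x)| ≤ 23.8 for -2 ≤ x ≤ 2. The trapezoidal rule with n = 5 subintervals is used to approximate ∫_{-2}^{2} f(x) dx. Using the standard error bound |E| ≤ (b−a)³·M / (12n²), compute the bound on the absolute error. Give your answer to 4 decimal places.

5.0773

|E| ≤ (4)³·23.8 / (12·5²) = 1523.2/300 = 5.0773.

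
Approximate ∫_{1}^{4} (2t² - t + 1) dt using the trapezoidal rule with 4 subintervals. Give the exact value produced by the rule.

38.0625

h = (4 − 1)/4 = 0.75.
Nodes t₀,…,t₄ = 1, 1.75, 2.5, 3.25, 4.
f(t) = 2t² - t + 1: f₀=2, f₁=5.375, f₂=11, f₃=18.875, f₄=29.
(h/2)·[f₀ + 2f₁ + 2f₂ + 2f₃ + f₄] = 0.375·(101.5) = 38.0625.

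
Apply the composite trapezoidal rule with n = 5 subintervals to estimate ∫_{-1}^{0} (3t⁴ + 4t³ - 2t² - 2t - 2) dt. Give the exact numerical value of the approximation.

-2.08016

h = (0 − (-1))/5 = 0.2.
Nodes t₀,…,t₅ = -1, -0.8, -0.6, -0.4, -0.2, 0.
f(t) = 3t⁴ + 4t³ - 2t² - 2t - 2: f₀=-3, f₁=-2.4992, f₂=-1.9952, f₃=-1.6992, f₄=-1.7072, f₅=-2.
(h/2)·[f₀ + 2f₁ + 2f₂ + 2f₃ + 2f₄ + f₅] = 0.1·(-20.8016) = -2.08016.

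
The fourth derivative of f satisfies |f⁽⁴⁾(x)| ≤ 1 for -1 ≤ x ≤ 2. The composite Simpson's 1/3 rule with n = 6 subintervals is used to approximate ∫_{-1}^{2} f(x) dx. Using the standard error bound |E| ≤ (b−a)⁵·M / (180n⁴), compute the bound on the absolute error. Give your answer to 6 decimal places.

|E| ≤ (3)⁵·1 / (180·6⁴) = 243/233280 = 0.001042.

0.001042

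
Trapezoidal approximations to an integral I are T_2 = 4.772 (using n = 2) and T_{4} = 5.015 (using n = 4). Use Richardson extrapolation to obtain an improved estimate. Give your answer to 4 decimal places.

R = (4·T_{4} − T_2) / 3 = (4·5.015 − 4.772)/3 = (15.288)/3 = 5.0960.

5.0960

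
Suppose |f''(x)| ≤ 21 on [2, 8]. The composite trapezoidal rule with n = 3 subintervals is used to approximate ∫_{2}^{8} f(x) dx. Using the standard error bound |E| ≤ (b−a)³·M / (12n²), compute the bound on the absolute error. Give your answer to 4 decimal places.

|E| ≤ (6)³·21 / (12·3²) = 4536/108 = 42.0000.

42.0000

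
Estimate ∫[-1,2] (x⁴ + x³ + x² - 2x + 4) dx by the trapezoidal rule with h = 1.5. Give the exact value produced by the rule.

h = (2 − (-1))/2 = 1.5.
Nodes x₀,…,x₂ = -1, 0.5, 2.
f(x) = x⁴ + x³ + x² - 2x + 4: f₀=7, f₁=3.4375, f₂=28.
(h/2)·[f₀ + 2f₁ + f₂] = 0.75·(41.875) = 31.40625.

31.40625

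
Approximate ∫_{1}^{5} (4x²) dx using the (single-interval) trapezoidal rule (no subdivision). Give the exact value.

208

T = (b−a)/2 · [f(1) + f(5)] = 2·[4 + 100] = 208.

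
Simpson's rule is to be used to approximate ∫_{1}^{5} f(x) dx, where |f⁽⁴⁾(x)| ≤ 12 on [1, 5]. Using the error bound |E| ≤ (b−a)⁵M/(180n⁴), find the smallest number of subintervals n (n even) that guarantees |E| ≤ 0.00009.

30

Need 12288/(180n⁴) ≤ 0.00009.
n⁴ ≥ 12288/(180·0.00009) = 758519 ⇒ n ≥ 29.5115, so the smallest even n is 30. (n must be even for Simpson's rule.)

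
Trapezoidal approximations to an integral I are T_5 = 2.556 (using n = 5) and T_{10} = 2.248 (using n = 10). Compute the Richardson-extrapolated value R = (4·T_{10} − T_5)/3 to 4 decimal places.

2.1453

R = (4·T_{10} − T_5) / 3 = (4·2.248 − 2.556)/3 = (6.436)/3 = 2.1453.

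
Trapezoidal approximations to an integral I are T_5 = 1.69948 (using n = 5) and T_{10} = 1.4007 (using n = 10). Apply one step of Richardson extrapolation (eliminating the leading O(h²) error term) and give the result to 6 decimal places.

R = (4·T_{10} − T_5) / 3 = (4·1.4007 − 1.69948)/3 = (3.90332)/3 = 1.301107.

1.301107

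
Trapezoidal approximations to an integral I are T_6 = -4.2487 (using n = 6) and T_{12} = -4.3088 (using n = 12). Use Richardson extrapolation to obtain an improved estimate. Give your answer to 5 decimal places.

R = (4·T_{12} − T_6) / 3 = (4·(-4.3088) − (-4.2487))/3 = (-12.9865)/3 = -4.32883.

-4.32883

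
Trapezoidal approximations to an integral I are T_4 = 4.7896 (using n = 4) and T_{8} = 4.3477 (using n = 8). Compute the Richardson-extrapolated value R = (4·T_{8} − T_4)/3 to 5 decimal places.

4.20040

R = (4·T_{8} − T_4) / 3 = (4·4.3477 − 4.7896)/3 = (12.6012)/3 = 4.20040.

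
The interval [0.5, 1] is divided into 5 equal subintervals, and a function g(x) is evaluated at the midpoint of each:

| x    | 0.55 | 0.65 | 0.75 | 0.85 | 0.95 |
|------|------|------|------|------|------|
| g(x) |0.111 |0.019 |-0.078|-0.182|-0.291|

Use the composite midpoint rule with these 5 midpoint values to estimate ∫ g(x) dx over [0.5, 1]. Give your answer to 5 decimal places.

-0.04210

h = 0.1, n = 5.
h·[y(m₁) + y(m₂) + y(m₃) + y(m₄) + y(m₅)] = 0.1·(-0.421) = -0.04210.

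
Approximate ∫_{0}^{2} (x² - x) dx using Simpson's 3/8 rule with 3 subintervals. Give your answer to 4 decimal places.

0.6667

h = (2 − 0)/3 = 0.666667.
Nodes x₀,…,x₃ = 0, 0.666667, 1.333333, 2.
f(x) = x² - x: f₀=0, f₁=-0.222222, f₂=0.444444, f₃=2.
(3h/8)·[f₀ + 3f₁ + 3f₂ + f₃] = 0.25·(2.666667) = 0.6667.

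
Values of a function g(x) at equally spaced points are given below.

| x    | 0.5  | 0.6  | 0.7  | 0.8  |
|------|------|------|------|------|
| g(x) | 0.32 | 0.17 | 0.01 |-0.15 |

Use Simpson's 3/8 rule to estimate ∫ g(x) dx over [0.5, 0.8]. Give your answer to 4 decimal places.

0.0266

h = 0.1, n = 3.
(3h/8)·[y₀ + 3y₁ + 3y₂ + y₃] = 0.0375·(0.71) = 0.0266.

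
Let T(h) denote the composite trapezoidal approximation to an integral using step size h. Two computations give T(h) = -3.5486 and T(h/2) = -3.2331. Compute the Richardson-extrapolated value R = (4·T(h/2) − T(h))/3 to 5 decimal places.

R = (4·T(h/2) − T(h)) / 3 = (4·(-3.2331) − (-3.5486))/3 = (-9.3838)/3 = -3.12793.

-3.12793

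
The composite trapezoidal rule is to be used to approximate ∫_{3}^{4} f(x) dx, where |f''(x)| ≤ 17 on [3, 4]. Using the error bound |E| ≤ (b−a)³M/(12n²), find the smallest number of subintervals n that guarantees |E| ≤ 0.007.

Need 17/(12n²) ≤ 0.007.
n² ≥ 17/(12·0.007) = 202.381 ⇒ n ≥ 14.2261, so the smallest n is 15.

15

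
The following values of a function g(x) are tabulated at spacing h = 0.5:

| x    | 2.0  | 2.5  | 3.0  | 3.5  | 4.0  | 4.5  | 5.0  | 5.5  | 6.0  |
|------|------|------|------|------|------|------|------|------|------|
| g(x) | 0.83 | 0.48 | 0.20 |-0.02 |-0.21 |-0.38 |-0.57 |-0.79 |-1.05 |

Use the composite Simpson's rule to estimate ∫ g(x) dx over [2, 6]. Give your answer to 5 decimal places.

-0.70333

h = 0.5, n = 8.
(h/3)·[y₀ + 4y₁ + 2y₂ + 4y₃ + 2y₄ + 4y₅ + 2y₆ + 4y₇ + y₈] = 0.166667·(-4.22) = -0.70333.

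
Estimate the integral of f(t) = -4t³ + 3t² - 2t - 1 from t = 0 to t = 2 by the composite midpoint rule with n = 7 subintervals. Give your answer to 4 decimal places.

h = (2 − 0)/7 = 0.285714.
Midpoints m₁,…,m₇ = 0.142857, 0.428571, 0.714286, 1, 1.285714, 1.571429, 1.857143.
f(m₁)=-1.236152, f(m₂)=-1.620991, f(m₃)=-2.355685, f(m₄)=-4, f(m₅)=-7.113703, f(m₆)=-12.256560, f(m₇)=-19.988338.
h·[f(m₁) + f(m₂) + f(m₃) + f(m₄) + f(m₅) + f(m₆) + f(m₇)] = 0.285714·(-48.571429) = -13.8776.

-13.8776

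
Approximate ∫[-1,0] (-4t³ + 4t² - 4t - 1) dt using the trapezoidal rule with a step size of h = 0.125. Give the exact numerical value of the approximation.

h = (0 − (-1))/8 = 0.125.
Nodes t₀,…,t₈ = -1, -0.875, -0.75, -0.625, -0.5, -0.375, -0.25, -0.125, 0.
f(t) = -4t³ + 4t² - 4t - 1: f₀=11, f₁=8.2421875, f₂=5.9375, f₃=4.0390625, f₄=2.5, f₅=1.2734375, f₆=0.3125, f₇=-0.4296875, f₈=-1.
(h/2)·[f₀ + 2f₁ + 2f₂ + 2f₃ + 2f₄ + 2f₅ + 2f₆ + 2f₇ + f₈] = 0.0625·(53.75) = 3.359375.

3.359375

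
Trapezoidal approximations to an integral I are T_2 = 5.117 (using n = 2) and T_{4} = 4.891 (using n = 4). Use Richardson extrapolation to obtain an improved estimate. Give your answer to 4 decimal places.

4.8157

R = (4·T_{4} − T_2) / 3 = (4·4.891 − 5.117)/3 = (14.447)/3 = 4.8157.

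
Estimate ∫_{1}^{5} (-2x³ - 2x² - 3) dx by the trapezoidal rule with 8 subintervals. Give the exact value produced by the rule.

h = (5 − 1)/8 = 0.5.
Nodes x₀,…,x₈ = 1, 1.5, 2, 2.5, 3, 3.5, 4, 4.5, 5.
f(x) = -2x³ - 2x² - 3: f₀=-7, f₁=-14.25, f₂=-27, f₃=-46.75, f₄=-75, f₅=-113.25, f₆=-163, f₇=-225.75, f₈=-303.
(h/2)·[f₀ + 2f₁ + 2f₂ + 2f₃ + 2f₄ + 2f₅ + 2f₆ + 2f₇ + f₈] = 0.25·(-1640) = -410.

-410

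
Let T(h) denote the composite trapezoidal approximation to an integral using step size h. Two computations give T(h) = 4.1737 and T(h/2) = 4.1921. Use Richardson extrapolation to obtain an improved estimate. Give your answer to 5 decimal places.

R = (4·T(h/2) − T(h)) / 3 = (4·4.1921 − 4.1737)/3 = (12.5947)/3 = 4.19823.

4.19823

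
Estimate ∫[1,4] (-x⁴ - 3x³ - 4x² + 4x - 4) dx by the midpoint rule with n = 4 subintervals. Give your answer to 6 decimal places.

h = (4 − 1)/4 = 0.75.
Midpoints m₁,…,m₄ = 1.375, 2.125, 2.875, 3.625.
f(m₁)=-17.435791015625, f(m₂)=-62.740478515625, f(m₃)=-165.174072265625, f(m₄)=-357.642822265625.
h·[f(m₁) + f(m₂) + f(m₃) + f(m₄)] = 0.75·(-602.9931640625) = -452.244873.

-452.244873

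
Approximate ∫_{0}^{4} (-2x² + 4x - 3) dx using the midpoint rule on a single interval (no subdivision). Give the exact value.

M = (b−a)·f(2) = 4·(-3) = -12.

-12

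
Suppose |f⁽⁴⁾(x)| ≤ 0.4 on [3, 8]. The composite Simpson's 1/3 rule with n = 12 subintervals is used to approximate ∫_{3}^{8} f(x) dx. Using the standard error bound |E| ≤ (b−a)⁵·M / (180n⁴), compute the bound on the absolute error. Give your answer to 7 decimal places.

|E| ≤ (5)⁵·0.4 / (180·12⁴) = 1250/3732480 = 0.0003349.

0.0003349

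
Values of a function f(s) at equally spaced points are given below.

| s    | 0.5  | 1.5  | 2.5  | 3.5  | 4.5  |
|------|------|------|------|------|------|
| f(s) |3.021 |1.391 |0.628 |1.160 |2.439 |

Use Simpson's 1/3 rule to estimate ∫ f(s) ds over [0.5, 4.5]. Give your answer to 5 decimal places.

5.64000

h = 1, n = 4.
(h/3)·[y₀ + 4y₁ + 2y₂ + 4y₃ + y₄] = 0.333333·(16.920) = 5.64000.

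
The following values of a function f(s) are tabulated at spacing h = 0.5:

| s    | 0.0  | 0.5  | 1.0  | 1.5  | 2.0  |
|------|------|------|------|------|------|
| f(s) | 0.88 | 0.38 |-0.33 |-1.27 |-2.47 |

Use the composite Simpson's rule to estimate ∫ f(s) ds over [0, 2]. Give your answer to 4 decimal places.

h = 0.5, n = 4.
(h/3)·[y₀ + 4y₁ + 2y₂ + 4y₃ + y₄] = 0.166667·(-5.81) = -0.9683.

-0.9683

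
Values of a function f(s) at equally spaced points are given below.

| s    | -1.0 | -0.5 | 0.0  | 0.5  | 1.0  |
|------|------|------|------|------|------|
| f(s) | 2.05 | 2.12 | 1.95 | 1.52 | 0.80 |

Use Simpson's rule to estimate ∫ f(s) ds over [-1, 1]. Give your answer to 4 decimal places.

h = 0.5, n = 4.
(h/3)·[y₀ + 4y₁ + 2y₂ + 4y₃ + y₄] = 0.166667·(21.31) = 3.5517.

3.5517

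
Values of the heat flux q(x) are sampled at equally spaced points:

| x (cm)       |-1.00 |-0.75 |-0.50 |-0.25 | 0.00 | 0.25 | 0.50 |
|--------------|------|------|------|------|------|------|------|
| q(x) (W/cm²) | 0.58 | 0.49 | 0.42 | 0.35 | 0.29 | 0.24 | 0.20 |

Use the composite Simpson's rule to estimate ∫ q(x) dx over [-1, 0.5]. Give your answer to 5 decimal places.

h = 0.25, n = 6.
(h/3)·[y₀ + 4y₁ + 2y₂ + 4y₃ + 2y₄ + 4y₅ + y₆] = 0.083333·(6.52) = 0.54333.

0.54333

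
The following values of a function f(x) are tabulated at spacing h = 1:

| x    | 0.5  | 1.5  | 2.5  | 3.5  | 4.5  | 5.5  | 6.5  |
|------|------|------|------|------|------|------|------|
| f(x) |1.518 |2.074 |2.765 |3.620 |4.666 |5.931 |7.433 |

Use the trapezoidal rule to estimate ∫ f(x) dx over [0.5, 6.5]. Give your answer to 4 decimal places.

23.5315

h = 1, n = 6.
(h/2)·[y₀ + 2y₁ + 2y₂ + 2y₃ + 2y₄ + 2y₅ + y₆] = 0.5·(47.063) = 23.5315.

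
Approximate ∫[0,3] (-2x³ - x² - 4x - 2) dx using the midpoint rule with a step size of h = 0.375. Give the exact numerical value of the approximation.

h = (3 − 0)/8 = 0.375.
Midpoints m₁,…,m₈ = 0.1875, 0.5625, 0.9375, 1.3125, 1.6875, 2.0625, 2.4375, 2.8125.
f(m₁)=-2.79833984375, f(m₂)=-4.92236328125, f(m₃)=-8.27685546875, f(m₄)=-13.49462890625, f(m₅)=-21.20849609375, f(m₆)=-32.05126953125, f(m₇)=-46.65576171875, f(m₈)=-65.65478515625.
h·[f(m₁) + f(m₂) + f(m₃) + f(m₄) + f(m₅) + f(m₆) + f(m₇) + f(m₈)] = 0.375·(-195.0625) = -73.1484375.

-73.1484375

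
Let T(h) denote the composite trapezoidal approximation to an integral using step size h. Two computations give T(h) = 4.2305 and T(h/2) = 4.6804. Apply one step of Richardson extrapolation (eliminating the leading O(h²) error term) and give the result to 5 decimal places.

4.83037

R = (4·T(h/2) − T(h)) / 3 = (4·4.6804 − 4.2305)/3 = (14.4911)/3 = 4.83037.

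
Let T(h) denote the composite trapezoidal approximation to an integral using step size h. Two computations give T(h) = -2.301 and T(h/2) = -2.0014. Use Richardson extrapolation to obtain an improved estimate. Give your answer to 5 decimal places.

R = (4·T(h/2) − T(h)) / 3 = (4·(-2.0014) − (-2.301))/3 = (-5.7046)/3 = -1.90153.

-1.90153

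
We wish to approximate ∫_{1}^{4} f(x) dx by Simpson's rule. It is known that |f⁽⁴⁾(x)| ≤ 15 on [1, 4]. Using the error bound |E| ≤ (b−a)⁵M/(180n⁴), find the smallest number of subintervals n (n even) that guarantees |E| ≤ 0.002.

12

Need 3645/(180n⁴) ≤ 0.002.
n⁴ ≥ 3645/(180·0.002) = 10125 ⇒ n ≥ 10.0311, so the smallest even n is 12. (n must be even for Simpson's rule.)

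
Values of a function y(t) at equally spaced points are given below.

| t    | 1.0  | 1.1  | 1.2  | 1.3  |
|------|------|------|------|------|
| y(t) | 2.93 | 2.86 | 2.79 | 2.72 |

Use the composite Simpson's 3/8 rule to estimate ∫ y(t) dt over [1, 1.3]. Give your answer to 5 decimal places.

h = 0.1, n = 3.
(3h/8)·[y₀ + 3y₁ + 3y₂ + y₃] = 0.0375·(22.60) = 0.84750.

0.84750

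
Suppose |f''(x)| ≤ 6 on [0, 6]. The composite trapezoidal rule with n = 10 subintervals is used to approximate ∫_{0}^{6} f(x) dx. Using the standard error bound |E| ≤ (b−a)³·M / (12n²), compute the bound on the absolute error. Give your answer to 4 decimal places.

|E| ≤ (6)³·6 / (12·10²) = 1296/1200 = 1.0800.

1.0800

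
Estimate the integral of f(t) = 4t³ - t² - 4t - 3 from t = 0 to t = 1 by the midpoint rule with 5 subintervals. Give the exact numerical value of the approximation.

h = (1 − 0)/5 = 0.2.
Midpoints m₁,…,m₅ = 0.1, 0.3, 0.5, 0.7, 0.9.
f(m₁)=-3.406, f(m₂)=-4.182, f(m₃)=-4.75, f(m₄)=-4.918, f(m₅)=-4.494.
h·[f(m₁) + f(m₂) + f(m₃) + f(m₄) + f(m₅)] = 0.2·(-21.75) = -4.35.

-4.35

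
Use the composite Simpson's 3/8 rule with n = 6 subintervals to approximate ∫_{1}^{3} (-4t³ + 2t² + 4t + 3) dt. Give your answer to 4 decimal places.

h = (3 − 1)/6 = 0.333333.
Nodes t₀,…,t₆ = 1, 1.333333, 1.666667, 2, 2.333333, 2.666667, 3.
f(t) = -4t³ + 2t² + 4t + 3: f₀=5, f₁=2.407407, f₂=-3.296296, f₃=-13, f₄=-27.592593, f₅=-47.962963, f₆=-75.
(3h/8)·[f₀ + 3f₁ + 3f₂ + 2f₃ + 3f₄ + 3f₅ + f₆] = 0.125·(-325.333333) = -40.6667.

-40.6667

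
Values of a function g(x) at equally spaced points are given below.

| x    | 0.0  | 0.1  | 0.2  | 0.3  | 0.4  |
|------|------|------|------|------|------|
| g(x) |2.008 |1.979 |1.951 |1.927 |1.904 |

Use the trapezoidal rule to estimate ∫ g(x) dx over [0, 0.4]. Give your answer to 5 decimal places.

h = 0.1, n = 4.
(h/2)·[y₀ + 2y₁ + 2y₂ + 2y₃ + y₄] = 0.05·(15.626) = 0.78130.

0.78130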